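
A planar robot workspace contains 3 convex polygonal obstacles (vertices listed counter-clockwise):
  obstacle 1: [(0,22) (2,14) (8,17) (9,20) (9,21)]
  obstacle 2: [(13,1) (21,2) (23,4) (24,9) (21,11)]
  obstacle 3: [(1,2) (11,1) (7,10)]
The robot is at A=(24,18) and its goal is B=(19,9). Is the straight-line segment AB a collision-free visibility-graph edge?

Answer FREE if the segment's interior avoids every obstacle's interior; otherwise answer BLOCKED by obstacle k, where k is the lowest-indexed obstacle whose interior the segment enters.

Obstacle 1 [(0,22) (2,14) (8,17) (9,20) (9,21)]:
  edge (0,22)–(2,14): clear
  edge (2,14)–(8,17): clear
  edge (8,17)–(9,20): clear
  edge (9,20)–(9,21): clear
  edge (9,21)–(0,22): clear
  midpoint (43/2,27/2) outside
  → clear
Obstacle 2 [(13,1) (21,2) (23,4) (24,9) (21,11)]:
  edge (13,1)–(21,2): clear
  edge (21,2)–(23,4): clear
  edge (23,4)–(24,9): clear
  edge (24,9)–(21,11): clear
  edge (21,11)–(13,1): clear
  midpoint (43/2,27/2) outside
  → clear
Obstacle 3 [(1,2) (11,1) (7,10)]:
  edge (1,2)–(11,1): clear
  edge (11,1)–(7,10): clear
  edge (7,10)–(1,2): clear
  midpoint (43/2,27/2) outside
  → clear

FREE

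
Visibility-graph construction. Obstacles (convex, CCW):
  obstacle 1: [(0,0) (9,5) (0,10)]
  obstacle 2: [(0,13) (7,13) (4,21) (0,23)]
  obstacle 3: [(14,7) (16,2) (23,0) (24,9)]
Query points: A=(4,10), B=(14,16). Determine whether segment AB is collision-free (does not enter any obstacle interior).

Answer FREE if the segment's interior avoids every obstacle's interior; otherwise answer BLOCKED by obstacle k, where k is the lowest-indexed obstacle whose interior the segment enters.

FREE

Obstacle 1 [(0,0) (9,5) (0,10)]:
  edge (0,0)–(9,5): clear
  edge (9,5)–(0,10): clear
  edge (0,10)–(0,0): clear
  midpoint (9,13) outside
  → clear
Obstacle 2 [(0,13) (7,13) (4,21) (0,23)]:
  edge (0,13)–(7,13): clear
  edge (7,13)–(4,21): clear
  edge (4,21)–(0,23): clear
  edge (0,23)–(0,13): clear
  midpoint (9,13) outside
  → clear
Obstacle 3 [(14,7) (16,2) (23,0) (24,9)]:
  edge (14,7)–(16,2): clear
  edge (16,2)–(23,0): clear
  edge (23,0)–(24,9): clear
  edge (24,9)–(14,7): clear
  midpoint (9,13) outside
  → clear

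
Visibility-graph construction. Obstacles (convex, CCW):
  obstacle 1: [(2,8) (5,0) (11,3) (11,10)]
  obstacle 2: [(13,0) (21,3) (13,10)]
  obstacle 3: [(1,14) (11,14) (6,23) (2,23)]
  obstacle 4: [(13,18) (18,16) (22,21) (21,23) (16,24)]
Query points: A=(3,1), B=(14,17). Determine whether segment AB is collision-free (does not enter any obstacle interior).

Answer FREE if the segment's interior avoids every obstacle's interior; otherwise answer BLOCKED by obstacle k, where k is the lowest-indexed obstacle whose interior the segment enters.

Obstacle 1 [(2,8) (5,0) (11,3) (11,10)]:
  edge (2,8)–(5,0): crosses AB
  edge (5,0)–(11,3): clear
  edge (11,3)–(11,10): clear
  edge (11,10)–(2,8): crosses AB
  → BLOCKED
Obstacle 2 [(13,0) (21,3) (13,10)]:
  edge (13,0)–(21,3): clear
  edge (21,3)–(13,10): clear
  edge (13,10)–(13,0): clear
  midpoint (17/2,9) outside
  → clear
Obstacle 3 [(1,14) (11,14) (6,23) (2,23)]:
  edge (1,14)–(11,14): clear
  edge (11,14)–(6,23): clear
  edge (6,23)–(2,23): clear
  edge (2,23)–(1,14): clear
  midpoint (17/2,9) outside
  → clear
Obstacle 4 [(13,18) (18,16) (22,21) (21,23) (16,24)]:
  edge (13,18)–(18,16): clear
  edge (18,16)–(22,21): clear
  edge (22,21)–(21,23): clear
  edge (21,23)–(16,24): clear
  edge (16,24)–(13,18): clear
  midpoint (17/2,9) outside
  → clear

BLOCKED by obstacle 1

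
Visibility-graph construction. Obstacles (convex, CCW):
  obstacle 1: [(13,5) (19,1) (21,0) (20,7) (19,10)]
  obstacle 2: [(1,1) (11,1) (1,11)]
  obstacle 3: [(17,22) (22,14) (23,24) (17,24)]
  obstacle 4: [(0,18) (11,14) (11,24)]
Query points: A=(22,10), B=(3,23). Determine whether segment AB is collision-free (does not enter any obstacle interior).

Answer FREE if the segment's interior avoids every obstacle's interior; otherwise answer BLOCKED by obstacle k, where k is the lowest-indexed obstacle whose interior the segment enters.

Obstacle 1 [(13,5) (19,1) (21,0) (20,7) (19,10)]:
  edge (13,5)–(19,1): clear
  edge (19,1)–(21,0): clear
  edge (21,0)–(20,7): clear
  edge (20,7)–(19,10): clear
  edge (19,10)–(13,5): clear
  midpoint (25/2,33/2) outside
  → clear
Obstacle 2 [(1,1) (11,1) (1,11)]:
  edge (1,1)–(11,1): clear
  edge (11,1)–(1,11): clear
  edge (1,11)–(1,1): clear
  midpoint (25/2,33/2) outside
  → clear
Obstacle 3 [(17,22) (22,14) (23,24) (17,24)]:
  edge (17,22)–(22,14): clear
  edge (22,14)–(23,24): clear
  edge (23,24)–(17,24): clear
  edge (17,24)–(17,22): clear
  midpoint (25/2,33/2) outside
  → clear
Obstacle 4 [(0,18) (11,14) (11,24)]:
  edge (0,18)–(11,14): clear
  edge (11,14)–(11,24): crosses AB
  edge (11,24)–(0,18): crosses AB
  → BLOCKED

BLOCKED by obstacle 4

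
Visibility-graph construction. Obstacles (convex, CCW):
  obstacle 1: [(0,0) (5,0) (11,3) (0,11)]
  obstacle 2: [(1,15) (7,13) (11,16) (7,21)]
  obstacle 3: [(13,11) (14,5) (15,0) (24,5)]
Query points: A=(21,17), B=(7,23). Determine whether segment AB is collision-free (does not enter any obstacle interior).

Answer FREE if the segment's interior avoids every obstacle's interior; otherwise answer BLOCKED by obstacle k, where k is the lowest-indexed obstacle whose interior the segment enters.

FREE

Obstacle 1 [(0,0) (5,0) (11,3) (0,11)]:
  edge (0,0)–(5,0): clear
  edge (5,0)–(11,3): clear
  edge (11,3)–(0,11): clear
  edge (0,11)–(0,0): clear
  midpoint (14,20) outside
  → clear
Obstacle 2 [(1,15) (7,13) (11,16) (7,21)]:
  edge (1,15)–(7,13): clear
  edge (7,13)–(11,16): clear
  edge (11,16)–(7,21): clear
  edge (7,21)–(1,15): clear
  midpoint (14,20) outside
  → clear
Obstacle 3 [(13,11) (14,5) (15,0) (24,5)]:
  edge (13,11)–(14,5): clear
  edge (14,5)–(15,0): clear
  edge (15,0)–(24,5): clear
  edge (24,5)–(13,11): clear
  midpoint (14,20) outside
  → clear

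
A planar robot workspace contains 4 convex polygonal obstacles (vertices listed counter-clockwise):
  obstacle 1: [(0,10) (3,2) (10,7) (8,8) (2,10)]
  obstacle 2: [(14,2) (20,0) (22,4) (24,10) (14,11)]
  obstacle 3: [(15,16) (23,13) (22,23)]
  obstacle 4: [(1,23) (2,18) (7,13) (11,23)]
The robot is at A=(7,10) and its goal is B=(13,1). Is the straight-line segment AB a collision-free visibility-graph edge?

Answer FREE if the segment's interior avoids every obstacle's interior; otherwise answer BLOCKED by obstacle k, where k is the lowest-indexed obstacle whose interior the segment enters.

Obstacle 1 [(0,10) (3,2) (10,7) (8,8) (2,10)]:
  edge (0,10)–(3,2): clear
  edge (3,2)–(10,7): crosses AB
  edge (10,7)–(8,8): crosses AB
  edge (8,8)–(2,10): clear
  edge (2,10)–(0,10): clear
  → BLOCKED
Obstacle 2 [(14,2) (20,0) (22,4) (24,10) (14,11)]:
  edge (14,2)–(20,0): clear
  edge (20,0)–(22,4): clear
  edge (22,4)–(24,10): clear
  edge (24,10)–(14,11): clear
  edge (14,11)–(14,2): clear
  midpoint (10,11/2) outside
  → clear
Obstacle 3 [(15,16) (23,13) (22,23)]:
  edge (15,16)–(23,13): clear
  edge (23,13)–(22,23): clear
  edge (22,23)–(15,16): clear
  midpoint (10,11/2) outside
  → clear
Obstacle 4 [(1,23) (2,18) (7,13) (11,23)]:
  edge (1,23)–(2,18): clear
  edge (2,18)–(7,13): clear
  edge (7,13)–(11,23): clear
  edge (11,23)–(1,23): clear
  midpoint (10,11/2) outside
  → clear

BLOCKED by obstacle 1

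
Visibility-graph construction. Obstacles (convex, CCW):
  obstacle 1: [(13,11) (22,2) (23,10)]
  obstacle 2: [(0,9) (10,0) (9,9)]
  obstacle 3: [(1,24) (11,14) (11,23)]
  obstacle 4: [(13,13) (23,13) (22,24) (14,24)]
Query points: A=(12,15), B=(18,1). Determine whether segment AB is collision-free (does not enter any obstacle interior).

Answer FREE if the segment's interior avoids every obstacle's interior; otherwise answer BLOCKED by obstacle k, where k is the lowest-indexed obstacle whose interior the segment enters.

Obstacle 1 [(13,11) (22,2) (23,10)]:
  edge (13,11)–(22,2): crosses AB
  edge (22,2)–(23,10): clear
  edge (23,10)–(13,11): crosses AB
  → BLOCKED
Obstacle 2 [(0,9) (10,0) (9,9)]:
  edge (0,9)–(10,0): clear
  edge (10,0)–(9,9): clear
  edge (9,9)–(0,9): clear
  midpoint (15,8) outside
  → clear
Obstacle 3 [(1,24) (11,14) (11,23)]:
  edge (1,24)–(11,14): clear
  edge (11,14)–(11,23): clear
  edge (11,23)–(1,24): clear
  midpoint (15,8) outside
  → clear
Obstacle 4 [(13,13) (23,13) (22,24) (14,24)]:
  edge (13,13)–(23,13): clear
  edge (23,13)–(22,24): clear
  edge (22,24)–(14,24): clear
  edge (14,24)–(13,13): clear
  midpoint (15,8) outside
  → clear

BLOCKED by obstacle 1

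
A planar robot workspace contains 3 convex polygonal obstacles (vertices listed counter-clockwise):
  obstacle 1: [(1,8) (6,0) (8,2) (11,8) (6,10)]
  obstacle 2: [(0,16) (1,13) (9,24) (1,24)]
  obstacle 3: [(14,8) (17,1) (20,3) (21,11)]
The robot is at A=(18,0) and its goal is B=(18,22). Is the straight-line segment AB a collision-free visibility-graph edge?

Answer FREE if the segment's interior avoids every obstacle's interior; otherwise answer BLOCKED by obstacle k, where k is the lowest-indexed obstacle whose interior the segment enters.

Obstacle 1 [(1,8) (6,0) (8,2) (11,8) (6,10)]:
  edge (1,8)–(6,0): clear
  edge (6,0)–(8,2): clear
  edge (8,2)–(11,8): clear
  edge (11,8)–(6,10): clear
  edge (6,10)–(1,8): clear
  midpoint (18,11) outside
  → clear
Obstacle 2 [(0,16) (1,13) (9,24) (1,24)]:
  edge (0,16)–(1,13): clear
  edge (1,13)–(9,24): clear
  edge (9,24)–(1,24): clear
  edge (1,24)–(0,16): clear
  midpoint (18,11) outside
  → clear
Obstacle 3 [(14,8) (17,1) (20,3) (21,11)]:
  edge (14,8)–(17,1): clear
  edge (17,1)–(20,3): crosses AB
  edge (20,3)–(21,11): clear
  edge (21,11)–(14,8): crosses AB
  → BLOCKED

BLOCKED by obstacle 3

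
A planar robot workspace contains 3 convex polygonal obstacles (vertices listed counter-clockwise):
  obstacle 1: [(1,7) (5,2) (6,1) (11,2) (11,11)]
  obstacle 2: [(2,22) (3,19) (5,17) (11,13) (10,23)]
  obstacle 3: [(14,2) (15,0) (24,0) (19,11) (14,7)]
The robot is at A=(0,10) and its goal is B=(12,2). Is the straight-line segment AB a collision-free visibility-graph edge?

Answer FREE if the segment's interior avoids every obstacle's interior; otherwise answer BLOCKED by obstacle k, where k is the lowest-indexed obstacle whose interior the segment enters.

BLOCKED by obstacle 1

Obstacle 1 [(1,7) (5,2) (6,1) (11,2) (11,11)]:
  edge (1,7)–(5,2): clear
  edge (5,2)–(6,1): clear
  edge (6,1)–(11,2): clear
  edge (11,2)–(11,11): crosses AB
  edge (11,11)–(1,7): crosses AB
  → BLOCKED
Obstacle 2 [(2,22) (3,19) (5,17) (11,13) (10,23)]:
  edge (2,22)–(3,19): clear
  edge (3,19)–(5,17): clear
  edge (5,17)–(11,13): clear
  edge (11,13)–(10,23): clear
  edge (10,23)–(2,22): clear
  midpoint (6,6) outside
  → clear
Obstacle 3 [(14,2) (15,0) (24,0) (19,11) (14,7)]:
  edge (14,2)–(15,0): clear
  edge (15,0)–(24,0): clear
  edge (24,0)–(19,11): clear
  edge (19,11)–(14,7): clear
  edge (14,7)–(14,2): clear
  midpoint (6,6) outside
  → clear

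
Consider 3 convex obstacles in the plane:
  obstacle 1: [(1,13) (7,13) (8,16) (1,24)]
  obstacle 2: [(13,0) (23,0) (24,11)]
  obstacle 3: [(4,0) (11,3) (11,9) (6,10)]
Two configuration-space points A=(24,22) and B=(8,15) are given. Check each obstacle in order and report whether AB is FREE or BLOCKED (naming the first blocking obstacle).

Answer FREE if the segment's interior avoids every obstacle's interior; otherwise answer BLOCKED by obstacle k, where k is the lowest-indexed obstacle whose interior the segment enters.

Obstacle 1 [(1,13) (7,13) (8,16) (1,24)]:
  edge (1,13)–(7,13): clear
  edge (7,13)–(8,16): clear
  edge (8,16)–(1,24): clear
  edge (1,24)–(1,13): clear
  midpoint (16,37/2) outside
  → clear
Obstacle 2 [(13,0) (23,0) (24,11)]:
  edge (13,0)–(23,0): clear
  edge (23,0)–(24,11): clear
  edge (24,11)–(13,0): clear
  midpoint (16,37/2) outside
  → clear
Obstacle 3 [(4,0) (11,3) (11,9) (6,10)]:
  edge (4,0)–(11,3): clear
  edge (11,3)–(11,9): clear
  edge (11,9)–(6,10): clear
  edge (6,10)–(4,0): clear
  midpoint (16,37/2) outside
  → clear

FREE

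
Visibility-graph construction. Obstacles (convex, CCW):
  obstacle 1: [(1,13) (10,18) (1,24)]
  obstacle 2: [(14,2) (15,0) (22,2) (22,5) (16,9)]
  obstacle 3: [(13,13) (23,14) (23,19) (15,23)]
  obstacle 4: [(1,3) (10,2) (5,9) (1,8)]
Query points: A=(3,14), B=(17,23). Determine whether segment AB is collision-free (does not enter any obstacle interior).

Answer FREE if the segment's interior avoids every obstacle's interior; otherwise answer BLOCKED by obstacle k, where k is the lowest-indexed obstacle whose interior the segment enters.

BLOCKED by obstacle 1

Obstacle 1 [(1,13) (10,18) (1,24)]:
  edge (1,13)–(10,18): crosses AB
  edge (10,18)–(1,24): crosses AB
  edge (1,24)–(1,13): clear
  → BLOCKED
Obstacle 2 [(14,2) (15,0) (22,2) (22,5) (16,9)]:
  edge (14,2)–(15,0): clear
  edge (15,0)–(22,2): clear
  edge (22,2)–(22,5): clear
  edge (22,5)–(16,9): clear
  edge (16,9)–(14,2): clear
  midpoint (10,37/2) outside
  → clear
Obstacle 3 [(13,13) (23,14) (23,19) (15,23)]:
  edge (13,13)–(23,14): clear
  edge (23,14)–(23,19): clear
  edge (23,19)–(15,23): crosses AB
  edge (15,23)–(13,13): crosses AB
  → BLOCKED
Obstacle 4 [(1,3) (10,2) (5,9) (1,8)]:
  edge (1,3)–(10,2): clear
  edge (10,2)–(5,9): clear
  edge (5,9)–(1,8): clear
  edge (1,8)–(1,3): clear
  midpoint (10,37/2) outside
  → clear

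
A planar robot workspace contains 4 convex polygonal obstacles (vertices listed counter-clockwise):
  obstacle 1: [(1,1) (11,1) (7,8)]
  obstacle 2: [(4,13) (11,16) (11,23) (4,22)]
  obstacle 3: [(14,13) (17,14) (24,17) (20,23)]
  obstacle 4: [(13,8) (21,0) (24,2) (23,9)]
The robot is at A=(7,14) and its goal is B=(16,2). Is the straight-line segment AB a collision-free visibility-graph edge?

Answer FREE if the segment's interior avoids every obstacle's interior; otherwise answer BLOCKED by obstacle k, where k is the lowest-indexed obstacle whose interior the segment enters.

FREE

Obstacle 1 [(1,1) (11,1) (7,8)]:
  edge (1,1)–(11,1): clear
  edge (11,1)–(7,8): clear
  edge (7,8)–(1,1): clear
  midpoint (23/2,8) outside
  → clear
Obstacle 2 [(4,13) (11,16) (11,23) (4,22)]:
  edge (4,13)–(11,16): clear
  edge (11,16)–(11,23): clear
  edge (11,23)–(4,22): clear
  edge (4,22)–(4,13): clear
  midpoint (23/2,8) outside
  → clear
Obstacle 3 [(14,13) (17,14) (24,17) (20,23)]:
  edge (14,13)–(17,14): clear
  edge (17,14)–(24,17): clear
  edge (24,17)–(20,23): clear
  edge (20,23)–(14,13): clear
  midpoint (23/2,8) outside
  → clear
Obstacle 4 [(13,8) (21,0) (24,2) (23,9)]:
  edge (13,8)–(21,0): clear
  edge (21,0)–(24,2): clear
  edge (24,2)–(23,9): clear
  edge (23,9)–(13,8): clear
  midpoint (23/2,8) outside
  → clear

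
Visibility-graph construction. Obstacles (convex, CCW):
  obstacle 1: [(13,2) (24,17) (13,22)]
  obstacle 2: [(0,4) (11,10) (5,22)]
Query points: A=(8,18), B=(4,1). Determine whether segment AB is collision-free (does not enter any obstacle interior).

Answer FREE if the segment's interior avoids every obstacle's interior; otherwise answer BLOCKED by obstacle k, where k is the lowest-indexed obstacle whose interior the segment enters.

Obstacle 1 [(13,2) (24,17) (13,22)]:
  edge (13,2)–(24,17): clear
  edge (24,17)–(13,22): clear
  edge (13,22)–(13,2): clear
  midpoint (6,19/2) outside
  → clear
Obstacle 2 [(0,4) (11,10) (5,22)]:
  edge (0,4)–(11,10): crosses AB
  edge (11,10)–(5,22): crosses AB
  edge (5,22)–(0,4): clear
  → BLOCKED

BLOCKED by obstacle 2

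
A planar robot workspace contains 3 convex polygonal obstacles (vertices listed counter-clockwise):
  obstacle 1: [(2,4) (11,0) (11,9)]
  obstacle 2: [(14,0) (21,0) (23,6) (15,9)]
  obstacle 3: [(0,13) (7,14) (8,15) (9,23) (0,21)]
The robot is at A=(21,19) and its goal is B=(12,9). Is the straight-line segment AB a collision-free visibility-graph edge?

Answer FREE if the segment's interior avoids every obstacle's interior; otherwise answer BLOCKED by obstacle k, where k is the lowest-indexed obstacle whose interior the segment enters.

FREE

Obstacle 1 [(2,4) (11,0) (11,9)]:
  edge (2,4)–(11,0): clear
  edge (11,0)–(11,9): clear
  edge (11,9)–(2,4): clear
  midpoint (33/2,14) outside
  → clear
Obstacle 2 [(14,0) (21,0) (23,6) (15,9)]:
  edge (14,0)–(21,0): clear
  edge (21,0)–(23,6): clear
  edge (23,6)–(15,9): clear
  edge (15,9)–(14,0): clear
  midpoint (33/2,14) outside
  → clear
Obstacle 3 [(0,13) (7,14) (8,15) (9,23) (0,21)]:
  edge (0,13)–(7,14): clear
  edge (7,14)–(8,15): clear
  edge (8,15)–(9,23): clear
  edge (9,23)–(0,21): clear
  edge (0,21)–(0,13): clear
  midpoint (33/2,14) outside
  → clear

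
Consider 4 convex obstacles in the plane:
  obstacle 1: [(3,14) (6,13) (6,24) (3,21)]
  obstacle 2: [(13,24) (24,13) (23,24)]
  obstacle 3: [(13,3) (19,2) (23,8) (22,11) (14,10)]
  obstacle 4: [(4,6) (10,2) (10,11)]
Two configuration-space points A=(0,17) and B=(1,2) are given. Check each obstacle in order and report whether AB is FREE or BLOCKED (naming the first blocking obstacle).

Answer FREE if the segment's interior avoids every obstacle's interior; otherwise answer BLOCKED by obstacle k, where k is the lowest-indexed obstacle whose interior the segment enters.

FREE

Obstacle 1 [(3,14) (6,13) (6,24) (3,21)]:
  edge (3,14)–(6,13): clear
  edge (6,13)–(6,24): clear
  edge (6,24)–(3,21): clear
  edge (3,21)–(3,14): clear
  midpoint (1/2,19/2) outside
  → clear
Obstacle 2 [(13,24) (24,13) (23,24)]:
  edge (13,24)–(24,13): clear
  edge (24,13)–(23,24): clear
  edge (23,24)–(13,24): clear
  midpoint (1/2,19/2) outside
  → clear
Obstacle 3 [(13,3) (19,2) (23,8) (22,11) (14,10)]:
  edge (13,3)–(19,2): clear
  edge (19,2)–(23,8): clear
  edge (23,8)–(22,11): clear
  edge (22,11)–(14,10): clear
  edge (14,10)–(13,3): clear
  midpoint (1/2,19/2) outside
  → clear
Obstacle 4 [(4,6) (10,2) (10,11)]:
  edge (4,6)–(10,2): clear
  edge (10,2)–(10,11): clear
  edge (10,11)–(4,6): clear
  midpoint (1/2,19/2) outside
  → clear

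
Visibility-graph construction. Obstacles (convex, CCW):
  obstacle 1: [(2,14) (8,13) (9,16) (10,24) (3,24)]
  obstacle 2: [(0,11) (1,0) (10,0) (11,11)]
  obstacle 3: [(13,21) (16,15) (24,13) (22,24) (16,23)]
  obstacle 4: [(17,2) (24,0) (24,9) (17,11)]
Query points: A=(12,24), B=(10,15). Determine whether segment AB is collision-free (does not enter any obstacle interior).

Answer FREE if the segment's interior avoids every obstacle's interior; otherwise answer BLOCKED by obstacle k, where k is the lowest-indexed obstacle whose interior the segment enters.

Obstacle 1 [(2,14) (8,13) (9,16) (10,24) (3,24)]:
  edge (2,14)–(8,13): clear
  edge (8,13)–(9,16): clear
  edge (9,16)–(10,24): clear
  edge (10,24)–(3,24): clear
  edge (3,24)–(2,14): clear
  midpoint (11,39/2) outside
  → clear
Obstacle 2 [(0,11) (1,0) (10,0) (11,11)]:
  edge (0,11)–(1,0): clear
  edge (1,0)–(10,0): clear
  edge (10,0)–(11,11): clear
  edge (11,11)–(0,11): clear
  midpoint (11,39/2) outside
  → clear
Obstacle 3 [(13,21) (16,15) (24,13) (22,24) (16,23)]:
  edge (13,21)–(16,15): clear
  edge (16,15)–(24,13): clear
  edge (24,13)–(22,24): clear
  edge (22,24)–(16,23): clear
  edge (16,23)–(13,21): clear
  midpoint (11,39/2) outside
  → clear
Obstacle 4 [(17,2) (24,0) (24,9) (17,11)]:
  edge (17,2)–(24,0): clear
  edge (24,0)–(24,9): clear
  edge (24,9)–(17,11): clear
  edge (17,11)–(17,2): clear
  midpoint (11,39/2) outside
  → clear

FREE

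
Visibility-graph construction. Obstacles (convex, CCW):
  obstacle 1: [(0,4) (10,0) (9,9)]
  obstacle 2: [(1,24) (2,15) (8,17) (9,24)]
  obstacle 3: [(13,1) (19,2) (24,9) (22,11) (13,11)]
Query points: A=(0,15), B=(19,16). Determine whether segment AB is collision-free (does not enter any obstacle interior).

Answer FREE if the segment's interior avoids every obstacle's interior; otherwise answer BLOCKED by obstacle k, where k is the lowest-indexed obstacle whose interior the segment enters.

Obstacle 1 [(0,4) (10,0) (9,9)]:
  edge (0,4)–(10,0): clear
  edge (10,0)–(9,9): clear
  edge (9,9)–(0,4): clear
  midpoint (19/2,31/2) outside
  → clear
Obstacle 2 [(1,24) (2,15) (8,17) (9,24)]:
  edge (1,24)–(2,15): crosses AB
  edge (2,15)–(8,17): crosses AB
  edge (8,17)–(9,24): clear
  edge (9,24)–(1,24): clear
  → BLOCKED
Obstacle 3 [(13,1) (19,2) (24,9) (22,11) (13,11)]:
  edge (13,1)–(19,2): clear
  edge (19,2)–(24,9): clear
  edge (24,9)–(22,11): clear
  edge (22,11)–(13,11): clear
  edge (13,11)–(13,1): clear
  midpoint (19/2,31/2) outside
  → clear

BLOCKED by obstacle 2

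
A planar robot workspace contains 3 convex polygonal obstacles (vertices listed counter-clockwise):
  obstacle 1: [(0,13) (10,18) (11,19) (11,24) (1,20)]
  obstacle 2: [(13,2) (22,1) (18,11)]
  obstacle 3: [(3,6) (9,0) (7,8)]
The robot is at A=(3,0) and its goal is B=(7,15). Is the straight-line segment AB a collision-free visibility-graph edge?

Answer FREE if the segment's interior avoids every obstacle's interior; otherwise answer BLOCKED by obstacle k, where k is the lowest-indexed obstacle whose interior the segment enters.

Obstacle 1 [(0,13) (10,18) (11,19) (11,24) (1,20)]:
  edge (0,13)–(10,18): clear
  edge (10,18)–(11,19): clear
  edge (11,19)–(11,24): clear
  edge (11,24)–(1,20): clear
  edge (1,20)–(0,13): clear
  midpoint (5,15/2) outside
  → clear
Obstacle 2 [(13,2) (22,1) (18,11)]:
  edge (13,2)–(22,1): clear
  edge (22,1)–(18,11): clear
  edge (18,11)–(13,2): clear
  midpoint (5,15/2) outside
  → clear
Obstacle 3 [(3,6) (9,0) (7,8)]:
  edge (3,6)–(9,0): crosses AB
  edge (9,0)–(7,8): clear
  edge (7,8)–(3,6): crosses AB
  → BLOCKED

BLOCKED by obstacle 3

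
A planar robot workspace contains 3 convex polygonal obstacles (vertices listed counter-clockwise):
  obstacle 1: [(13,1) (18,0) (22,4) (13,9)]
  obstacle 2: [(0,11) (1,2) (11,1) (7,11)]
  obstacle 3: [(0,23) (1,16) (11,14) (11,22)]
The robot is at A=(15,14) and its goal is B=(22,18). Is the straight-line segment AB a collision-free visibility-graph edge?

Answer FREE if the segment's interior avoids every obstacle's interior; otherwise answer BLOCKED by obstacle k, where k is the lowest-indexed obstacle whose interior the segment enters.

Obstacle 1 [(13,1) (18,0) (22,4) (13,9)]:
  edge (13,1)–(18,0): clear
  edge (18,0)–(22,4): clear
  edge (22,4)–(13,9): clear
  edge (13,9)–(13,1): clear
  midpoint (37/2,16) outside
  → clear
Obstacle 2 [(0,11) (1,2) (11,1) (7,11)]:
  edge (0,11)–(1,2): clear
  edge (1,2)–(11,1): clear
  edge (11,1)–(7,11): clear
  edge (7,11)–(0,11): clear
  midpoint (37/2,16) outside
  → clear
Obstacle 3 [(0,23) (1,16) (11,14) (11,22)]:
  edge (0,23)–(1,16): clear
  edge (1,16)–(11,14): clear
  edge (11,14)–(11,22): clear
  edge (11,22)–(0,23): clear
  midpoint (37/2,16) outside
  → clear

FREE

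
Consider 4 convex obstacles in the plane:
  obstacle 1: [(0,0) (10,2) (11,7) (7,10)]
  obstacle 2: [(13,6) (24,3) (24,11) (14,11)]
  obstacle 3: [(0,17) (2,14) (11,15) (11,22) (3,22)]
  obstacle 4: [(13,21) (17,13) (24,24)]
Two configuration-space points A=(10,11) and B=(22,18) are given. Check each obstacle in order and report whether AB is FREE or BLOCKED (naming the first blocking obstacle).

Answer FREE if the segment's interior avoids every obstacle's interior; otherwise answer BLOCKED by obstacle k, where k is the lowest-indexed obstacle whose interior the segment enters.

Obstacle 1 [(0,0) (10,2) (11,7) (7,10)]:
  edge (0,0)–(10,2): clear
  edge (10,2)–(11,7): clear
  edge (11,7)–(7,10): clear
  edge (7,10)–(0,0): clear
  midpoint (16,29/2) outside
  → clear
Obstacle 2 [(13,6) (24,3) (24,11) (14,11)]:
  edge (13,6)–(24,3): clear
  edge (24,3)–(24,11): clear
  edge (24,11)–(14,11): clear
  edge (14,11)–(13,6): clear
  midpoint (16,29/2) outside
  → clear
Obstacle 3 [(0,17) (2,14) (11,15) (11,22) (3,22)]:
  edge (0,17)–(2,14): clear
  edge (2,14)–(11,15): clear
  edge (11,15)–(11,22): clear
  edge (11,22)–(3,22): clear
  edge (3,22)–(0,17): clear
  midpoint (16,29/2) outside
  → clear
Obstacle 4 [(13,21) (17,13) (24,24)]:
  edge (13,21)–(17,13): crosses AB
  edge (17,13)–(24,24): crosses AB
  edge (24,24)–(13,21): clear
  → BLOCKED

BLOCKED by obstacle 4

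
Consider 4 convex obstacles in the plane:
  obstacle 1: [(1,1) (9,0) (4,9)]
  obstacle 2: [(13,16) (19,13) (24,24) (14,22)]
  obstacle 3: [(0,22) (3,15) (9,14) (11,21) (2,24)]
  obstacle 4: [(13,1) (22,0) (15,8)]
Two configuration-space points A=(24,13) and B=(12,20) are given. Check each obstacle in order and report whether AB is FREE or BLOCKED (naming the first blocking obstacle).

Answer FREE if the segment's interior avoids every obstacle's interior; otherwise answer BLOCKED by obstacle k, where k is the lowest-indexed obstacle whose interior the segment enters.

Obstacle 1 [(1,1) (9,0) (4,9)]:
  edge (1,1)–(9,0): clear
  edge (9,0)–(4,9): clear
  edge (4,9)–(1,1): clear
  midpoint (18,33/2) outside
  → clear
Obstacle 2 [(13,16) (19,13) (24,24) (14,22)]:
  edge (13,16)–(19,13): clear
  edge (19,13)–(24,24): crosses AB
  edge (24,24)–(14,22): clear
  edge (14,22)–(13,16): crosses AB
  → BLOCKED
Obstacle 3 [(0,22) (3,15) (9,14) (11,21) (2,24)]:
  edge (0,22)–(3,15): clear
  edge (3,15)–(9,14): clear
  edge (9,14)–(11,21): clear
  edge (11,21)–(2,24): clear
  edge (2,24)–(0,22): clear
  midpoint (18,33/2) outside
  → clear
Obstacle 4 [(13,1) (22,0) (15,8)]:
  edge (13,1)–(22,0): clear
  edge (22,0)–(15,8): clear
  edge (15,8)–(13,1): clear
  midpoint (18,33/2) outside
  → clear

BLOCKED by obstacle 2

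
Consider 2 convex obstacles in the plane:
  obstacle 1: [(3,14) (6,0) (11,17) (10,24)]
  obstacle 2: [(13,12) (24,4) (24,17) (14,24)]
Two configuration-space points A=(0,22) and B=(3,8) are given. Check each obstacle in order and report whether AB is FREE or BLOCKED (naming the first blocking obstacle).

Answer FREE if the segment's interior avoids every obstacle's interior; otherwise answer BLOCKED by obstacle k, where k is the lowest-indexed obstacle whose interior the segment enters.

FREE

Obstacle 1 [(3,14) (6,0) (11,17) (10,24)]:
  edge (3,14)–(6,0): clear
  edge (6,0)–(11,17): clear
  edge (11,17)–(10,24): clear
  edge (10,24)–(3,14): clear
  midpoint (3/2,15) outside
  → clear
Obstacle 2 [(13,12) (24,4) (24,17) (14,24)]:
  edge (13,12)–(24,4): clear
  edge (24,4)–(24,17): clear
  edge (24,17)–(14,24): clear
  edge (14,24)–(13,12): clear
  midpoint (3/2,15) outside
  → clear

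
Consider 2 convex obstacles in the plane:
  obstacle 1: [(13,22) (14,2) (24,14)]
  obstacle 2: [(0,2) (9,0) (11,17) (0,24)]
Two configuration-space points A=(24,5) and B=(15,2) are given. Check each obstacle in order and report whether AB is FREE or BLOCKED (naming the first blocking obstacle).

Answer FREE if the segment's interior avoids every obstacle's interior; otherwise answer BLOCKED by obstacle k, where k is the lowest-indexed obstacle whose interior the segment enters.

FREE

Obstacle 1 [(13,22) (14,2) (24,14)]:
  edge (13,22)–(14,2): clear
  edge (14,2)–(24,14): clear
  edge (24,14)–(13,22): clear
  midpoint (39/2,7/2) outside
  → clear
Obstacle 2 [(0,2) (9,0) (11,17) (0,24)]:
  edge (0,2)–(9,0): clear
  edge (9,0)–(11,17): clear
  edge (11,17)–(0,24): clear
  edge (0,24)–(0,2): clear
  midpoint (39/2,7/2) outside
  → clear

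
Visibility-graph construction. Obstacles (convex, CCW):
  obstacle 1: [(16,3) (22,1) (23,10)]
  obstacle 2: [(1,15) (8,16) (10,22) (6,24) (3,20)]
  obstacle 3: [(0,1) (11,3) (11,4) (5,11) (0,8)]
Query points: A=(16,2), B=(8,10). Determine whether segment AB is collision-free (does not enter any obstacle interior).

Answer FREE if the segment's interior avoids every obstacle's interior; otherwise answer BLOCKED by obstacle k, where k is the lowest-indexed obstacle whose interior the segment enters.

FREE

Obstacle 1 [(16,3) (22,1) (23,10)]:
  edge (16,3)–(22,1): clear
  edge (22,1)–(23,10): clear
  edge (23,10)–(16,3): clear
  midpoint (12,6) outside
  → clear
Obstacle 2 [(1,15) (8,16) (10,22) (6,24) (3,20)]:
  edge (1,15)–(8,16): clear
  edge (8,16)–(10,22): clear
  edge (10,22)–(6,24): clear
  edge (6,24)–(3,20): clear
  edge (3,20)–(1,15): clear
  midpoint (12,6) outside
  → clear
Obstacle 3 [(0,1) (11,3) (11,4) (5,11) (0,8)]:
  edge (0,1)–(11,3): clear
  edge (11,3)–(11,4): clear
  edge (11,4)–(5,11): clear
  edge (5,11)–(0,8): clear
  edge (0,8)–(0,1): clear
  midpoint (12,6) outside
  → clear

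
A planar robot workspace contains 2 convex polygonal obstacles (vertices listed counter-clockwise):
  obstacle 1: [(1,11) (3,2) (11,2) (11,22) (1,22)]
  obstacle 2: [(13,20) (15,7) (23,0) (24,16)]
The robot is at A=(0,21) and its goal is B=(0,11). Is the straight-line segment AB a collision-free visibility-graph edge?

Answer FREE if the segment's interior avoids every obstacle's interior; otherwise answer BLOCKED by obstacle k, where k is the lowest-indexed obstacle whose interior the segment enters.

Obstacle 1 [(1,11) (3,2) (11,2) (11,22) (1,22)]:
  edge (1,11)–(3,2): clear
  edge (3,2)–(11,2): clear
  edge (11,2)–(11,22): clear
  edge (11,22)–(1,22): clear
  edge (1,22)–(1,11): clear
  midpoint (0,16) outside
  → clear
Obstacle 2 [(13,20) (15,7) (23,0) (24,16)]:
  edge (13,20)–(15,7): clear
  edge (15,7)–(23,0): clear
  edge (23,0)–(24,16): clear
  edge (24,16)–(13,20): clear
  midpoint (0,16) outside
  → clear

FREE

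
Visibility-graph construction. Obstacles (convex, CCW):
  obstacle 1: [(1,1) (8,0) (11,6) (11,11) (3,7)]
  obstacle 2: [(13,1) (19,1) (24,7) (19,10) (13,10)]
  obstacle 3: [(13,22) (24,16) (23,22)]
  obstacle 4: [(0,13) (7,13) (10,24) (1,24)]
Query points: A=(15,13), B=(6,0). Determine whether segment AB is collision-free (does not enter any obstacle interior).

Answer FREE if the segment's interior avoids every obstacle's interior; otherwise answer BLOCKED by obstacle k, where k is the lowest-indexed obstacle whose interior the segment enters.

Obstacle 1 [(1,1) (8,0) (11,6) (11,11) (3,7)]:
  edge (1,1)–(8,0): crosses AB
  edge (8,0)–(11,6): clear
  edge (11,6)–(11,11): crosses AB
  edge (11,11)–(3,7): clear
  edge (3,7)–(1,1): clear
  → BLOCKED
Obstacle 2 [(13,1) (19,1) (24,7) (19,10) (13,10)]:
  edge (13,1)–(19,1): clear
  edge (19,1)–(24,7): clear
  edge (24,7)–(19,10): clear
  edge (19,10)–(13,10): clear
  edge (13,10)–(13,1): clear
  midpoint (21/2,13/2) outside
  → clear
Obstacle 3 [(13,22) (24,16) (23,22)]:
  edge (13,22)–(24,16): clear
  edge (24,16)–(23,22): clear
  edge (23,22)–(13,22): clear
  midpoint (21/2,13/2) outside
  → clear
Obstacle 4 [(0,13) (7,13) (10,24) (1,24)]:
  edge (0,13)–(7,13): clear
  edge (7,13)–(10,24): clear
  edge (10,24)–(1,24): clear
  edge (1,24)–(0,13): clear
  midpoint (21/2,13/2) outside
  → clear

BLOCKED by obstacle 1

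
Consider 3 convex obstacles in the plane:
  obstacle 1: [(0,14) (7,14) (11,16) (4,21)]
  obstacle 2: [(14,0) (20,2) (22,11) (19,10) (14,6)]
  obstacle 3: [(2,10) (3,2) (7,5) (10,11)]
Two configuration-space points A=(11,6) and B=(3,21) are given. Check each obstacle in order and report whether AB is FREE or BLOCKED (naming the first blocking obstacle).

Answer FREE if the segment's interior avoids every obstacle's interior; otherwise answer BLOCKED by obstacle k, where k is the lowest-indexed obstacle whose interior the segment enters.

Obstacle 1 [(0,14) (7,14) (11,16) (4,21)]:
  edge (0,14)–(7,14): crosses AB
  edge (7,14)–(11,16): clear
  edge (11,16)–(4,21): clear
  edge (4,21)–(0,14): crosses AB
  → BLOCKED
Obstacle 2 [(14,0) (20,2) (22,11) (19,10) (14,6)]:
  edge (14,0)–(20,2): clear
  edge (20,2)–(22,11): clear
  edge (22,11)–(19,10): clear
  edge (19,10)–(14,6): clear
  edge (14,6)–(14,0): clear
  midpoint (7,27/2) outside
  → clear
Obstacle 3 [(2,10) (3,2) (7,5) (10,11)]:
  edge (2,10)–(3,2): clear
  edge (3,2)–(7,5): clear
  edge (7,5)–(10,11): crosses AB
  edge (10,11)–(2,10): crosses AB
  → BLOCKED

BLOCKED by obstacle 1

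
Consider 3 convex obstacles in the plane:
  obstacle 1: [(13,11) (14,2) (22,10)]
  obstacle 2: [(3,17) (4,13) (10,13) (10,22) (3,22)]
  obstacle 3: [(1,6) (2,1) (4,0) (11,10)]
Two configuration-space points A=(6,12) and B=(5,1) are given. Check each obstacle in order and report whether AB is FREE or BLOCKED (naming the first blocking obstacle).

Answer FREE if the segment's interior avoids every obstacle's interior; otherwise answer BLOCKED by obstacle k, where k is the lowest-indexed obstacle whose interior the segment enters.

BLOCKED by obstacle 3

Obstacle 1 [(13,11) (14,2) (22,10)]:
  edge (13,11)–(14,2): clear
  edge (14,2)–(22,10): clear
  edge (22,10)–(13,11): clear
  midpoint (11/2,13/2) outside
  → clear
Obstacle 2 [(3,17) (4,13) (10,13) (10,22) (3,22)]:
  edge (3,17)–(4,13): clear
  edge (4,13)–(10,13): clear
  edge (10,13)–(10,22): clear
  edge (10,22)–(3,22): clear
  edge (3,22)–(3,17): clear
  midpoint (11/2,13/2) outside
  → clear
Obstacle 3 [(1,6) (2,1) (4,0) (11,10)]:
  edge (1,6)–(2,1): clear
  edge (2,1)–(4,0): clear
  edge (4,0)–(11,10): crosses AB
  edge (11,10)–(1,6): crosses AB
  → BLOCKED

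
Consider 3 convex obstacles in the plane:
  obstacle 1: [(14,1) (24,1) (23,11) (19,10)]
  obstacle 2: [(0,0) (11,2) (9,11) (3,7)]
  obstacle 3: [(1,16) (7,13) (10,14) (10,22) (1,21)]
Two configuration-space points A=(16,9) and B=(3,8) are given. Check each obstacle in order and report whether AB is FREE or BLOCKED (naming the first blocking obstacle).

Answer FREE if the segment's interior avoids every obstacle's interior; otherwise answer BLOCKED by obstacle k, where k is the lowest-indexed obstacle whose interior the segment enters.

Obstacle 1 [(14,1) (24,1) (23,11) (19,10)]:
  edge (14,1)–(24,1): clear
  edge (24,1)–(23,11): clear
  edge (23,11)–(19,10): clear
  edge (19,10)–(14,1): clear
  midpoint (19/2,17/2) outside
  → clear
Obstacle 2 [(0,0) (11,2) (9,11) (3,7)]:
  edge (0,0)–(11,2): clear
  edge (11,2)–(9,11): crosses AB
  edge (9,11)–(3,7): crosses AB
  edge (3,7)–(0,0): clear
  → BLOCKED
Obstacle 3 [(1,16) (7,13) (10,14) (10,22) (1,21)]:
  edge (1,16)–(7,13): clear
  edge (7,13)–(10,14): clear
  edge (10,14)–(10,22): clear
  edge (10,22)–(1,21): clear
  edge (1,21)–(1,16): clear
  midpoint (19/2,17/2) outside
  → clear

BLOCKED by obstacle 2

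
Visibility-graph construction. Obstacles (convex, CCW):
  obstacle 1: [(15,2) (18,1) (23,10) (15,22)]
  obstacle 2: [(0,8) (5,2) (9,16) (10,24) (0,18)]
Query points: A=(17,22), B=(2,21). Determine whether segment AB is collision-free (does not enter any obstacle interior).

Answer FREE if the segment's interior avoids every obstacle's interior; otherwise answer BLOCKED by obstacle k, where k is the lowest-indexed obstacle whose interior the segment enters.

Obstacle 1 [(15,2) (18,1) (23,10) (15,22)]:
  edge (15,2)–(18,1): clear
  edge (18,1)–(23,10): clear
  edge (23,10)–(15,22): crosses AB
  edge (15,22)–(15,2): crosses AB
  → BLOCKED
Obstacle 2 [(0,8) (5,2) (9,16) (10,24) (0,18)]:
  edge (0,8)–(5,2): clear
  edge (5,2)–(9,16): clear
  edge (9,16)–(10,24): crosses AB
  edge (10,24)–(0,18): crosses AB
  edge (0,18)–(0,8): clear
  → BLOCKED

BLOCKED by obstacle 1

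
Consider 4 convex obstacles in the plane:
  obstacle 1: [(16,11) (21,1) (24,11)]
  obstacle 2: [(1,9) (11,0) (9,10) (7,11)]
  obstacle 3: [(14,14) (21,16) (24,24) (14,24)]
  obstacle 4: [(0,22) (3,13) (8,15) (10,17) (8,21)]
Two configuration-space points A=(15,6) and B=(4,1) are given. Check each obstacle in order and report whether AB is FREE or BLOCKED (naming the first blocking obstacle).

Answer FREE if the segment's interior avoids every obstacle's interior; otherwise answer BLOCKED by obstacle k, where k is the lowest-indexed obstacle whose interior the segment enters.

BLOCKED by obstacle 2

Obstacle 1 [(16,11) (21,1) (24,11)]:
  edge (16,11)–(21,1): clear
  edge (21,1)–(24,11): clear
  edge (24,11)–(16,11): clear
  midpoint (19/2,7/2) outside
  → clear
Obstacle 2 [(1,9) (11,0) (9,10) (7,11)]:
  edge (1,9)–(11,0): crosses AB
  edge (11,0)–(9,10): crosses AB
  edge (9,10)–(7,11): clear
  edge (7,11)–(1,9): clear
  → BLOCKED
Obstacle 3 [(14,14) (21,16) (24,24) (14,24)]:
  edge (14,14)–(21,16): clear
  edge (21,16)–(24,24): clear
  edge (24,24)–(14,24): clear
  edge (14,24)–(14,14): clear
  midpoint (19/2,7/2) outside
  → clear
Obstacle 4 [(0,22) (3,13) (8,15) (10,17) (8,21)]:
  edge (0,22)–(3,13): clear
  edge (3,13)–(8,15): clear
  edge (8,15)–(10,17): clear
  edge (10,17)–(8,21): clear
  edge (8,21)–(0,22): clear
  midpoint (19/2,7/2) outside
  → clear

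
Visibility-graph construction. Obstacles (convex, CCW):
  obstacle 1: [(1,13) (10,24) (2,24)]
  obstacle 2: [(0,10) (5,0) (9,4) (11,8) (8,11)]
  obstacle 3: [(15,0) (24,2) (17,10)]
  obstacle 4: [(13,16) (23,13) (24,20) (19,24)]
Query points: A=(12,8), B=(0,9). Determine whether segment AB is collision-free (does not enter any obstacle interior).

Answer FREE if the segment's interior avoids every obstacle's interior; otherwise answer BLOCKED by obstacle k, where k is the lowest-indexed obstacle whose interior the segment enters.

Obstacle 1 [(1,13) (10,24) (2,24)]:
  edge (1,13)–(10,24): clear
  edge (10,24)–(2,24): clear
  edge (2,24)–(1,13): clear
  midpoint (6,17/2) outside
  → clear
Obstacle 2 [(0,10) (5,0) (9,4) (11,8) (8,11)]:
  edge (0,10)–(5,0): crosses AB
  edge (5,0)–(9,4): clear
  edge (9,4)–(11,8): clear
  edge (11,8)–(8,11): crosses AB
  edge (8,11)–(0,10): clear
  → BLOCKED
Obstacle 3 [(15,0) (24,2) (17,10)]:
  edge (15,0)–(24,2): clear
  edge (24,2)–(17,10): clear
  edge (17,10)–(15,0): clear
  midpoint (6,17/2) outside
  → clear
Obstacle 4 [(13,16) (23,13) (24,20) (19,24)]:
  edge (13,16)–(23,13): clear
  edge (23,13)–(24,20): clear
  edge (24,20)–(19,24): clear
  edge (19,24)–(13,16): clear
  midpoint (6,17/2) outside
  → clear

BLOCKED by obstacle 2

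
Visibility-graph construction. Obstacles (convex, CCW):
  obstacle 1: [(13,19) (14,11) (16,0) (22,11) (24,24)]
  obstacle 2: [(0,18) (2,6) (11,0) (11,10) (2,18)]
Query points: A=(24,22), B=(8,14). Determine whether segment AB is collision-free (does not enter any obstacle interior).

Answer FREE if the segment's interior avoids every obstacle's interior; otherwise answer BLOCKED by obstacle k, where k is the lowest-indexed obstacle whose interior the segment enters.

BLOCKED by obstacle 1

Obstacle 1 [(13,19) (14,11) (16,0) (22,11) (24,24)]:
  edge (13,19)–(14,11): crosses AB
  edge (14,11)–(16,0): clear
  edge (16,0)–(22,11): clear
  edge (22,11)–(24,24): crosses AB
  edge (24,24)–(13,19): clear
  → BLOCKED
Obstacle 2 [(0,18) (2,6) (11,0) (11,10) (2,18)]:
  edge (0,18)–(2,6): clear
  edge (2,6)–(11,0): clear
  edge (11,0)–(11,10): clear
  edge (11,10)–(2,18): clear
  edge (2,18)–(0,18): clear
  midpoint (16,18) outside
  → clear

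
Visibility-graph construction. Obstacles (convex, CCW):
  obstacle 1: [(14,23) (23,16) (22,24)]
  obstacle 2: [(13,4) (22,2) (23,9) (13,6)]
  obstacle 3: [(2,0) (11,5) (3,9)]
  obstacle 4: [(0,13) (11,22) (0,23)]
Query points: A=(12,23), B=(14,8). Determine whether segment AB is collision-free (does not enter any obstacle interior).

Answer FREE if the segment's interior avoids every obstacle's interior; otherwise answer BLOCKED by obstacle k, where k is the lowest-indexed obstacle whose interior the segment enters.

FREE

Obstacle 1 [(14,23) (23,16) (22,24)]:
  edge (14,23)–(23,16): clear
  edge (23,16)–(22,24): clear
  edge (22,24)–(14,23): clear
  midpoint (13,31/2) outside
  → clear
Obstacle 2 [(13,4) (22,2) (23,9) (13,6)]:
  edge (13,4)–(22,2): clear
  edge (22,2)–(23,9): clear
  edge (23,9)–(13,6): clear
  edge (13,6)–(13,4): clear
  midpoint (13,31/2) outside
  → clear
Obstacle 3 [(2,0) (11,5) (3,9)]:
  edge (2,0)–(11,5): clear
  edge (11,5)–(3,9): clear
  edge (3,9)–(2,0): clear
  midpoint (13,31/2) outside
  → clear
Obstacle 4 [(0,13) (11,22) (0,23)]:
  edge (0,13)–(11,22): clear
  edge (11,22)–(0,23): clear
  edge (0,23)–(0,13): clear
  midpoint (13,31/2) outside
  → clear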